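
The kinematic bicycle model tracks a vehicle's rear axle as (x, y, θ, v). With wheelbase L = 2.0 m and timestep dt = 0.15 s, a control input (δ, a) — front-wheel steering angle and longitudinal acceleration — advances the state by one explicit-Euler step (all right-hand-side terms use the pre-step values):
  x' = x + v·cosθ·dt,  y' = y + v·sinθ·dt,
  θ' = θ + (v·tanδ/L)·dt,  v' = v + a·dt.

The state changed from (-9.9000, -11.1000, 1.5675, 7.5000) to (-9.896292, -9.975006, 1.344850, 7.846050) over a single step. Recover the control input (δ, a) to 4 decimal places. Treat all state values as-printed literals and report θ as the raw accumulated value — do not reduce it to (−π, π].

δ = -0.3769, a = 2.3070

a = (v'−v)/dt = (0.346050)/0.15 = 2.3070
Δθ = θ'−θ = -0.222650;  (v·dt/L) = 7.5000·0.15/2.0 = 0.562500
tan δ = Δθ·L/(v·dt) = -0.395822  →  δ = -0.3769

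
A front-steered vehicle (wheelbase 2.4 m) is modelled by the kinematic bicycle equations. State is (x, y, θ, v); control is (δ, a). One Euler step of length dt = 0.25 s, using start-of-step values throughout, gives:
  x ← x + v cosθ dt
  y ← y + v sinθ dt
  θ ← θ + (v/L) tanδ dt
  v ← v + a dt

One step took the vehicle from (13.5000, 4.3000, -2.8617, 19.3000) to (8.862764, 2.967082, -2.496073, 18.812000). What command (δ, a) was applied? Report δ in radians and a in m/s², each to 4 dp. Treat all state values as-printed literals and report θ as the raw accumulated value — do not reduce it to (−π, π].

a = (v'−v)/dt = (-0.488000)/0.25 = -1.9520
Δθ = θ'−θ = 0.365627;  (v·dt/L) = 19.3000·0.25/2.4 = 2.010417
tan δ = Δθ·L/(v·dt) = 0.181866  →  δ = 0.1799

δ = 0.1799, a = -1.9520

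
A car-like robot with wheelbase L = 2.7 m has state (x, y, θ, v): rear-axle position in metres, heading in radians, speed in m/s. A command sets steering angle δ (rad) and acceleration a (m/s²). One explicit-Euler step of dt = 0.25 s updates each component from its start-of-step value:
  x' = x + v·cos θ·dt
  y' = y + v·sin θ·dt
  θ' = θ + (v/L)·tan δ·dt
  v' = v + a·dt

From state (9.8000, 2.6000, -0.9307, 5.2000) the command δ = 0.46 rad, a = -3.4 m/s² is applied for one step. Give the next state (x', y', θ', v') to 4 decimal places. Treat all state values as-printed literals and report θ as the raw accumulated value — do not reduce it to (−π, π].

(10.5765, 1.5574, -0.6922, 4.3500)

x' = 9.8000 + 5.2000·cos(-0.9307)·0.25 = 10.5765
y' = 2.6000 + 5.2000·sin(-0.9307)·0.25 = 1.5574
θ' = -0.9307 + (5.2000/2.7)·tan(0.46)·0.25 = -0.6922
v' = 5.2000 − 3.4000·0.25 = 4.3500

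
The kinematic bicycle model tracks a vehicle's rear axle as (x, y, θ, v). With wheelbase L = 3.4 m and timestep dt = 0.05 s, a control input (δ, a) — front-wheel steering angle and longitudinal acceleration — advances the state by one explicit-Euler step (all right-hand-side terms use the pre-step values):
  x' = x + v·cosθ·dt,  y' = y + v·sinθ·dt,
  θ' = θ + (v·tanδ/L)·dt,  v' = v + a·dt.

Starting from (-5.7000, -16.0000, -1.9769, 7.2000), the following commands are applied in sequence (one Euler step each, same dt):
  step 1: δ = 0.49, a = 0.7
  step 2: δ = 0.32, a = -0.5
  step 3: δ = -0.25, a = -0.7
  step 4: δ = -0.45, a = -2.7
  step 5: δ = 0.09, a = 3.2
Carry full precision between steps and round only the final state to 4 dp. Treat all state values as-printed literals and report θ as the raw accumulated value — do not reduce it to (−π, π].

(-6.3323, -17.6767, -1.9539, 7.2000)

after step 1 (δ=0.49, a=0.7): (-5.842212, -16.330720, -1.920424, 7.235000)
after step 2 (δ=0.32, a=-0.5): (-5.966128, -16.670584, -1.885165, 7.210000)
after step 3 (δ=-0.25, a=-0.7): (-6.077601, -17.013417, -1.912239, 7.175000)
after step 4 (δ=-0.45, a=-2.7): (-6.197727, -17.351457, -1.963208, 7.040000)
after step 5 (δ=0.09, a=3.2): (-6.332338, -17.676702, -1.953865, 7.200000)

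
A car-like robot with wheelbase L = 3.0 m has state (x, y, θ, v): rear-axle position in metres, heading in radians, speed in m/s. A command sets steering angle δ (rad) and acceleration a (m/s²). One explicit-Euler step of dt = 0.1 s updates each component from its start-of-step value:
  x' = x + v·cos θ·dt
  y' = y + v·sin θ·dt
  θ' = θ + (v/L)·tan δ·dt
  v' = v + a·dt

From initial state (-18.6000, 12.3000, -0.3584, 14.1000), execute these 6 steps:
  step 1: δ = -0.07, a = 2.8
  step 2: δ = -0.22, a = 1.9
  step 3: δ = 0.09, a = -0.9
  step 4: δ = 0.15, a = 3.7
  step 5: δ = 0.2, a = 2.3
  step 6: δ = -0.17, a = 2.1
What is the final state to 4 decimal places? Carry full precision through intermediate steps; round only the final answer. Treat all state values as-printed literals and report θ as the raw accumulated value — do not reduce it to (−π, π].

after step 1 (δ=-0.07, a=2.8): (-17.279592, 11.805405, -0.391354, 14.380000)
after step 2 (δ=-0.22, a=1.9): (-15.950315, 11.256894, -0.498542, 14.570000)
after step 3 (δ=0.09, a=-0.9): (-14.670660, 10.560236, -0.454714, 14.480000)
after step 4 (δ=0.15, a=3.7): (-13.369796, 9.924267, -0.381766, 14.850000)
after step 5 (δ=0.2, a=2.3): (-11.991703, 9.371016, -0.281424, 15.080000)
after step 6 (δ=-0.17, a=2.1): (-10.543027, 8.952208, -0.367710, 15.290000)

(-10.5430, 8.9522, -0.3677, 15.2900)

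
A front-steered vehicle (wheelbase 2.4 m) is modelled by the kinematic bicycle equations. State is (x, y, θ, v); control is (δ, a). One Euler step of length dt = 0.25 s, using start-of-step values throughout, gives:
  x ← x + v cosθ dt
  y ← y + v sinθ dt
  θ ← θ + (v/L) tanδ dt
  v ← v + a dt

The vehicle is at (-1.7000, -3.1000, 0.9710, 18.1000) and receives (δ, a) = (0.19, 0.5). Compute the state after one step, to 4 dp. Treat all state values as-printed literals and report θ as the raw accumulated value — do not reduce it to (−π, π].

(0.8542, 0.6352, 1.3336, 18.2250)

x' = -1.7000 + 18.1000·cos(0.9710)·0.25 = 0.8542
y' = -3.1000 + 18.1000·sin(0.9710)·0.25 = 0.6352
θ' = 0.9710 + (18.1000/2.4)·tan(0.19)·0.25 = 1.3336
v' = 18.1000 + 0.5000·0.25 = 18.2250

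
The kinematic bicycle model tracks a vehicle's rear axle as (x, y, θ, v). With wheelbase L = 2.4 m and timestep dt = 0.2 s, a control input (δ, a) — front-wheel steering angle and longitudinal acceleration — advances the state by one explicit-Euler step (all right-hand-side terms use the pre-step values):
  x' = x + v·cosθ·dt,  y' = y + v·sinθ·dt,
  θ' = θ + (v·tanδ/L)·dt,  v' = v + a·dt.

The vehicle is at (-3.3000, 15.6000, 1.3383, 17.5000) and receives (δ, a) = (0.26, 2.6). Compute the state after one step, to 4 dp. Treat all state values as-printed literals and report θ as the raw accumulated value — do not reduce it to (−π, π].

(-2.4936, 19.0058, 1.7262, 18.0200)

x' = -3.3000 + 17.5000·cos(1.3383)·0.2 = -2.4936
y' = 15.6000 + 17.5000·sin(1.3383)·0.2 = 19.0058
θ' = 1.3383 + (17.5000/2.4)·tan(0.26)·0.2 = 1.7262
v' = 17.5000 + 2.6000·0.2 = 18.0200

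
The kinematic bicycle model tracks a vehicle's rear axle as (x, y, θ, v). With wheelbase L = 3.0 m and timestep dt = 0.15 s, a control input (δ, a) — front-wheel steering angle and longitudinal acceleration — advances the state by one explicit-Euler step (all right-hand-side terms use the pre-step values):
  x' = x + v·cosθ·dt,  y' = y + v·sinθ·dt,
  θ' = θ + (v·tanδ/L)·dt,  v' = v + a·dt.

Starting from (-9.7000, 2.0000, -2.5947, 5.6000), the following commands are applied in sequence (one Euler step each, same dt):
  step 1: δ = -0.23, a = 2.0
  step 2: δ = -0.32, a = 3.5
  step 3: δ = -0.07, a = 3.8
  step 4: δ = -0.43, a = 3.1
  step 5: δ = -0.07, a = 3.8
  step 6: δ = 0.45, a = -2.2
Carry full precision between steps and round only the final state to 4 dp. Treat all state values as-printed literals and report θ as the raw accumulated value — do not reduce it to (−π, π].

(-15.3600, -0.0100, -2.7732, 7.7000)

after step 1 (δ=-0.23, a=2.0): (-10.417481, 1.563170, -2.660260, 5.900000)
after step 2 (δ=-0.32, a=3.5): (-11.201927, 1.153450, -2.758020, 6.425000)
after step 3 (δ=-0.07, a=3.8): (-12.095644, 0.792780, -2.780544, 6.995000)
after step 4 (δ=-0.43, a=3.1): (-13.077246, 0.422127, -2.940947, 7.460000)
after step 5 (δ=-0.07, a=3.8): (-14.173797, 0.199108, -2.967100, 8.030000)
after step 6 (δ=0.45, a=-2.2): (-15.360006, -0.010004, -2.773153, 7.700000)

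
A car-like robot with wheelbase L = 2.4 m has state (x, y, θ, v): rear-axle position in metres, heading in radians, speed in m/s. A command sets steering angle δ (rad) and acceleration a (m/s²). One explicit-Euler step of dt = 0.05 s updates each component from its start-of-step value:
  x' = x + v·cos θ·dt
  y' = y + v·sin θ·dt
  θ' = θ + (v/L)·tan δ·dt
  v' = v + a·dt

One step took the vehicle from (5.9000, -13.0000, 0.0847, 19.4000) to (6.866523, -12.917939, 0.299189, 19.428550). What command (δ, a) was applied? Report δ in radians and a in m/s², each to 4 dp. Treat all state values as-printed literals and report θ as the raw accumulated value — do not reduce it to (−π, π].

δ = 0.4879, a = 0.5710

a = (v'−v)/dt = (0.028550)/0.05 = 0.5710
Δθ = θ'−θ = 0.214489;  (v·dt/L) = 19.4000·0.05/2.4 = 0.404167
tan δ = Δθ·L/(v·dt) = 0.530694  →  δ = 0.4879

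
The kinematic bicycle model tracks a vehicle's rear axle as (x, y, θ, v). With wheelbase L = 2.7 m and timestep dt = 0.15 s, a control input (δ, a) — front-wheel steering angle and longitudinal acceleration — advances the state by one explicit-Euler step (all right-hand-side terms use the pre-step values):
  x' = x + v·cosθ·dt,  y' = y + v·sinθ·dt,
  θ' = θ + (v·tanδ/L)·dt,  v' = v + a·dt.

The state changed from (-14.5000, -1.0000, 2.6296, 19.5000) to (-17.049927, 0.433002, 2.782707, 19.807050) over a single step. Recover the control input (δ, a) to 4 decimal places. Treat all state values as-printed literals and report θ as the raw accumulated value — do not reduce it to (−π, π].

a = (v'−v)/dt = (0.307050)/0.15 = 2.0470
Δθ = θ'−θ = 0.153107;  (v·dt/L) = 19.5000·0.15/2.7 = 1.083333
tan δ = Δθ·L/(v·dt) = 0.141330  →  δ = 0.1404

δ = 0.1404, a = 2.0470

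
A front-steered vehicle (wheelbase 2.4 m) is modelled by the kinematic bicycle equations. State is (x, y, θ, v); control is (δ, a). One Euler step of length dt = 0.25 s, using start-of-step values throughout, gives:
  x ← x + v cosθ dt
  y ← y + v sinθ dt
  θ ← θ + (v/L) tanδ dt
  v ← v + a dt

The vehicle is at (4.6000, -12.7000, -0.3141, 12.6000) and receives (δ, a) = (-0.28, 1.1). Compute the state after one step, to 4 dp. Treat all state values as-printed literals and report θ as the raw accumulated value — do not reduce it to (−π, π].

(7.5959, -13.6732, -0.6915, 12.8750)

x' = 4.6000 + 12.6000·cos(-0.3141)·0.25 = 7.5959
y' = -12.7000 + 12.6000·sin(-0.3141)·0.25 = -13.6732
θ' = -0.3141 + (12.6000/2.4)·tan(-0.28)·0.25 = -0.6915
v' = 12.6000 + 1.1000·0.25 = 12.8750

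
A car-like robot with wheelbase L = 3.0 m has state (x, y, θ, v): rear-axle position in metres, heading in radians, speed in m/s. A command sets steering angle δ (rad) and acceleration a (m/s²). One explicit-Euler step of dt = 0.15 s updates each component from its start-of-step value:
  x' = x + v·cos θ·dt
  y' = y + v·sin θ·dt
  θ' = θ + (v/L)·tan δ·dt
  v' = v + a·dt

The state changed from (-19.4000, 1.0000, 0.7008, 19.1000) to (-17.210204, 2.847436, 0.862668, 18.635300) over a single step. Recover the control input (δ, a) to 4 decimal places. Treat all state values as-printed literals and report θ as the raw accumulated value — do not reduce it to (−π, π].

δ = 0.1679, a = -3.0980

a = (v'−v)/dt = (-0.464700)/0.15 = -3.0980
Δθ = θ'−θ = 0.161868;  (v·dt/L) = 19.1000·0.15/3.0 = 0.955000
tan δ = Δθ·L/(v·dt) = 0.169495  →  δ = 0.1679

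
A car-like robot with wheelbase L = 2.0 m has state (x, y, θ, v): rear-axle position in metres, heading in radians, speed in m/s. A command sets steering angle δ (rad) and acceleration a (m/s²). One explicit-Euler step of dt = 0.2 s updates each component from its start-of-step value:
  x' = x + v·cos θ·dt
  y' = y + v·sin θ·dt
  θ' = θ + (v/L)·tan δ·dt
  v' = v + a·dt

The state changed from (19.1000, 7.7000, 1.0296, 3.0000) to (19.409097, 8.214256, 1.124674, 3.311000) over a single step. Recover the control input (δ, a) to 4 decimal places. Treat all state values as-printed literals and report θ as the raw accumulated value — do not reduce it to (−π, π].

δ = 0.3069, a = 1.5550

a = (v'−v)/dt = (0.311000)/0.2 = 1.5550
Δθ = θ'−θ = 0.095074;  (v·dt/L) = 3.0000·0.2/2.0 = 0.300000
tan δ = Δθ·L/(v·dt) = 0.316913  →  δ = 0.3069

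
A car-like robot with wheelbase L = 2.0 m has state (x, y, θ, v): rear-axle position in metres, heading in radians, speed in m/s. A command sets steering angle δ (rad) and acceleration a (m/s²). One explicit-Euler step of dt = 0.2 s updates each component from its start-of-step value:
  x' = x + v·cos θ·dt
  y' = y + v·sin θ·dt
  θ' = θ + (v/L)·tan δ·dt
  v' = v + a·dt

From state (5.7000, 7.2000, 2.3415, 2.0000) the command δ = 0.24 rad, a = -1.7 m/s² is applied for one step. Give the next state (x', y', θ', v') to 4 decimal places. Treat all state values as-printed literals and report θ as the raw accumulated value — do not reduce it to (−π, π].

(5.4213, 7.4870, 2.3904, 1.6600)

x' = 5.7000 + 2.0000·cos(2.3415)·0.2 = 5.4213
y' = 7.2000 + 2.0000·sin(2.3415)·0.2 = 7.4870
θ' = 2.3415 + (2.0000/2.0)·tan(0.24)·0.2 = 2.3904
v' = 2.0000 − 1.7000·0.2 = 1.6600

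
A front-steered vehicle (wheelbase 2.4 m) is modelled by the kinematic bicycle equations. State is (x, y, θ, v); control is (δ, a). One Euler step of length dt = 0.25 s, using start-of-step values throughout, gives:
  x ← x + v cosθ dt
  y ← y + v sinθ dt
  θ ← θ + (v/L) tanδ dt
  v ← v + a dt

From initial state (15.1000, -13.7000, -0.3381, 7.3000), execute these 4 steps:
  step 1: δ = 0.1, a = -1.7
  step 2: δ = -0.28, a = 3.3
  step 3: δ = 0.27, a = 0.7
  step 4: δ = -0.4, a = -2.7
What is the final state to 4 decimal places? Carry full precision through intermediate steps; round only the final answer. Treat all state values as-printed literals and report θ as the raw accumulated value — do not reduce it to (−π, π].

(22.1097, -16.0971, -0.5926, 7.2000)

after step 1 (δ=0.1, a=-1.7): (16.821681, -14.305344, -0.261804, 6.875000)
after step 2 (δ=-0.28, a=3.3): (18.481864, -14.750196, -0.467735, 7.700000)
after step 3 (δ=0.27, a=0.7): (20.200103, -15.618112, -0.245752, 7.875000)
after step 4 (δ=-0.4, a=-2.7): (22.109701, -16.097081, -0.592574, 7.200000)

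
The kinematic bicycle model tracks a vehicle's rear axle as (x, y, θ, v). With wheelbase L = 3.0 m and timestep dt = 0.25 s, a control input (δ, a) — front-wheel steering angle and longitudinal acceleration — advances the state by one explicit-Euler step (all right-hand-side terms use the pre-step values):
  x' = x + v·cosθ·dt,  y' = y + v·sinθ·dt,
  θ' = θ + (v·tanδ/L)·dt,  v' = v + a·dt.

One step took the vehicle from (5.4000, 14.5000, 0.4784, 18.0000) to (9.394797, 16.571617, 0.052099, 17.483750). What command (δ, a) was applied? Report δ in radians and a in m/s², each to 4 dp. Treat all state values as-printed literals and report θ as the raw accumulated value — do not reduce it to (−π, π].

a = (v'−v)/dt = (-0.516250)/0.25 = -2.0650
Δθ = θ'−θ = -0.426301;  (v·dt/L) = 18.0000·0.25/3.0 = 1.500000
tan δ = Δθ·L/(v·dt) = -0.284201  →  δ = -0.2769

δ = -0.2769, a = -2.0650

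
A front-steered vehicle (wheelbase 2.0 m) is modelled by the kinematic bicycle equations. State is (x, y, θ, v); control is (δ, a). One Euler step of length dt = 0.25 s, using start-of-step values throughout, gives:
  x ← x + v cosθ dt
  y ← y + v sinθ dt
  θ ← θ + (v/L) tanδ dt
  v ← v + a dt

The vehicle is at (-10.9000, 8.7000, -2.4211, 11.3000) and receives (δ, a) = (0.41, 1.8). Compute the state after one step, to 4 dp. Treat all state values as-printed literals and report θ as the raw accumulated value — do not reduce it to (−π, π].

x' = -10.9000 + 11.3000·cos(-2.4211)·0.25 = -13.0229
y' = 8.7000 + 11.3000·sin(-2.4211)·0.25 = 6.8362
θ' = -2.4211 + (11.3000/2.0)·tan(0.41)·0.25 = -1.8072
v' = 11.3000 + 1.8000·0.25 = 11.7500

(-13.0229, 6.8362, -1.8072, 11.7500)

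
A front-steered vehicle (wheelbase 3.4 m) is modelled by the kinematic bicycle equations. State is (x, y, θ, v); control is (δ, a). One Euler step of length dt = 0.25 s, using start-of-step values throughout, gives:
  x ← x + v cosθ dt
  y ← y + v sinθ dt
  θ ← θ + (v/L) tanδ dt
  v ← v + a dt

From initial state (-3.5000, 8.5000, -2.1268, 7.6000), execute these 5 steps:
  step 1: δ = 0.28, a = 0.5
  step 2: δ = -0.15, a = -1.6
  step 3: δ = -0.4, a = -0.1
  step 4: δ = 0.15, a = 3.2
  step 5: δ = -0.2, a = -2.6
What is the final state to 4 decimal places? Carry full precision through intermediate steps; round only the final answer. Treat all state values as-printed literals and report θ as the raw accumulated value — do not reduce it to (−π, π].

after step 1 (δ=0.28, a=0.5): (-4.502813, 6.886195, -1.966108, 7.725000)
after step 2 (δ=-0.15, a=-1.6): (-5.246529, 5.103889, -2.051955, 7.325000)
after step 3 (δ=-0.4, a=-0.1): (-6.094043, 3.480561, -2.279673, 7.300000)
after step 4 (δ=0.15, a=3.2): (-7.282084, 2.095214, -2.198549, 8.100000)
after step 5 (δ=-0.2, a=-2.6): (-8.471421, 0.456281, -2.319280, 7.450000)

(-8.4714, 0.4563, -2.3193, 7.4500)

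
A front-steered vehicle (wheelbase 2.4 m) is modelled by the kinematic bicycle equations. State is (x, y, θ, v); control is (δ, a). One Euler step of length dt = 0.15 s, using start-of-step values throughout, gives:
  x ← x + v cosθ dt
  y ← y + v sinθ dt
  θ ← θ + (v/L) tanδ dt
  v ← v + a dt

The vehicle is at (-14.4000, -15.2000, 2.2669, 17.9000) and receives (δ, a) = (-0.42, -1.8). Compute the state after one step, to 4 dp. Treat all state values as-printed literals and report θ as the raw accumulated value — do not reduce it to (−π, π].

x' = -14.4000 + 17.9000·cos(2.2669)·0.15 = -16.1217
y' = -15.2000 + 17.9000·sin(2.2669)·0.15 = -13.1397
θ' = 2.2669 + (17.9000/2.4)·tan(-0.42)·0.15 = 1.7673
v' = 17.9000 − 1.8000·0.15 = 17.6300

(-16.1217, -13.1397, 1.7673, 17.6300)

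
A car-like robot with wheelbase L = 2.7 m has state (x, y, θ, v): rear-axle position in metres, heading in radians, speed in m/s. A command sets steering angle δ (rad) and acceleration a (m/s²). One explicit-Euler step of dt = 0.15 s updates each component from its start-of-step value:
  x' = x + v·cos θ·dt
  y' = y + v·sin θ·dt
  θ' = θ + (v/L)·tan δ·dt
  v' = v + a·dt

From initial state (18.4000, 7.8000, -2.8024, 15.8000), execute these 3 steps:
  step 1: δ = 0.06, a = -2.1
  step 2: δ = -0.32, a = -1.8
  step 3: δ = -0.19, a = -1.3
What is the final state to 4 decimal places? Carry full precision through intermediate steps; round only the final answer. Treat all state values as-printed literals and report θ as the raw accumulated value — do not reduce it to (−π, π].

after step 1 (δ=0.06, a=-2.1): (16.165034, 7.011440, -2.749670, 15.485000)
after step 2 (δ=-0.32, a=-1.8): (14.018403, 6.124228, -3.034757, 15.215000)
after step 3 (δ=-0.19, a=-1.3): (11.749166, 5.880866, -3.197321, 15.020000)

(11.7492, 5.8809, -3.1973, 15.0200)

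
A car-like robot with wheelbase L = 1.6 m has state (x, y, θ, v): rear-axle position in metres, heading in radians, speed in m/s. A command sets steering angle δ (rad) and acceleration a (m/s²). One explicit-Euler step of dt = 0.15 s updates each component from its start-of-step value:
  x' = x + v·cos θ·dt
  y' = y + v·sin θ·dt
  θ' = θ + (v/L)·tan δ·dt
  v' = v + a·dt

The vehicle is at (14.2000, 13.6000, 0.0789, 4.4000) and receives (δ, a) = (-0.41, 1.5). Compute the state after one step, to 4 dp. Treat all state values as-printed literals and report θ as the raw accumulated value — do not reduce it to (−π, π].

(14.8579, 13.6520, -0.1004, 4.6250)

x' = 14.2000 + 4.4000·cos(0.0789)·0.15 = 14.8579
y' = 13.6000 + 4.4000·sin(0.0789)·0.15 = 13.6520
θ' = 0.0789 + (4.4000/1.6)·tan(-0.41)·0.15 = -0.1004
v' = 4.4000 + 1.5000·0.15 = 4.6250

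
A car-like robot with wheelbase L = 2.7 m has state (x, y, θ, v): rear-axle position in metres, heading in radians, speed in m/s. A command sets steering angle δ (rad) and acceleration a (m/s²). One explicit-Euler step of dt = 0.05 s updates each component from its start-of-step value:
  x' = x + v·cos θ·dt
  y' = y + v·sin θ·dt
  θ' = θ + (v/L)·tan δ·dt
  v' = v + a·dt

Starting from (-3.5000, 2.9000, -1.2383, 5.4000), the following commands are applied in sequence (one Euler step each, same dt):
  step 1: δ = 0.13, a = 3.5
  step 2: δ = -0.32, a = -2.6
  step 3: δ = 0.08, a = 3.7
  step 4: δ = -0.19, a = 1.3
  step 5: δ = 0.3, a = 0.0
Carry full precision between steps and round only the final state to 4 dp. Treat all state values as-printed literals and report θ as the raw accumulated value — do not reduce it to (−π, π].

(-3.0617, 1.5840, -1.2388, 5.6950)

after step 1 (δ=0.13, a=3.5): (-3.411871, 2.644788, -1.225226, 5.575000)
after step 2 (δ=-0.32, a=-2.6): (-3.317449, 2.382517, -1.259439, 5.445000)
after step 3 (δ=0.08, a=3.7): (-3.234045, 2.123357, -1.251355, 5.630000)
after step 4 (δ=-0.19, a=1.3): (-3.145644, 1.856098, -1.271406, 5.695000)
after step 5 (δ=0.3, a=0.0): (-3.061661, 1.584014, -1.238783, 5.695000)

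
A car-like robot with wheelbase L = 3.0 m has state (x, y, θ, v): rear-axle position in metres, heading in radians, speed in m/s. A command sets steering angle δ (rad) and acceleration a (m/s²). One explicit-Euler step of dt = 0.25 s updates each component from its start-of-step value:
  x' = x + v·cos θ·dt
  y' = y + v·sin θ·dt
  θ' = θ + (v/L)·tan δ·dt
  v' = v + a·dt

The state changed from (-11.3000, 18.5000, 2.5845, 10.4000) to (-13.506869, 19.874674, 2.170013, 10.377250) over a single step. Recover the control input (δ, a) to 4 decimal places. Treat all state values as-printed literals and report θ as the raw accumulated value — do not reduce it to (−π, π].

a = (v'−v)/dt = (-0.022750)/0.25 = -0.0910
Δθ = θ'−θ = -0.414487;  (v·dt/L) = 10.4000·0.25/3.0 = 0.866667
tan δ = Δθ·L/(v·dt) = -0.478254  →  δ = -0.4461

δ = -0.4461, a = -0.0910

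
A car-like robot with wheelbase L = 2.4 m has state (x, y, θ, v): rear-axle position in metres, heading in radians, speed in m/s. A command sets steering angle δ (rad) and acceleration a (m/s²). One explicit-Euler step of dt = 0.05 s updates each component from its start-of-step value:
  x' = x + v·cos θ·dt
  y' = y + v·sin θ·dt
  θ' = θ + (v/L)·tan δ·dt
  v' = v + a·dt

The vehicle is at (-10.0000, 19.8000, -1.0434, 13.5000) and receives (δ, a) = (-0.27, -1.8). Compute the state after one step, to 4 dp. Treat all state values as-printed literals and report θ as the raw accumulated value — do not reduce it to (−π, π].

x' = -10.0000 + 13.5000·cos(-1.0434)·0.05 = -9.6603
y' = 19.8000 + 13.5000·sin(-1.0434)·0.05 = 19.2167
θ' = -1.0434 + (13.5000/2.4)·tan(-0.27)·0.05 = -1.1212
v' = 13.5000 − 1.8000·0.05 = 13.4100

(-9.6603, 19.2167, -1.1212, 13.4100)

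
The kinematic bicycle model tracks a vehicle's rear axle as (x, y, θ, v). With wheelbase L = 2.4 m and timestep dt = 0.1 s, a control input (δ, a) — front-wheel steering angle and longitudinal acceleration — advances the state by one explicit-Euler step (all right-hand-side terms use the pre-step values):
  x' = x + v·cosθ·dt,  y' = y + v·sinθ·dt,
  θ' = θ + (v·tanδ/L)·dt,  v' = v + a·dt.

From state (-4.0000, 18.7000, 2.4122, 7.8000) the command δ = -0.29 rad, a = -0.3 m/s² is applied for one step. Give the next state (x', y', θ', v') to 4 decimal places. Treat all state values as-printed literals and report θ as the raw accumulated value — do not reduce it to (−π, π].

x' = -4.0000 + 7.8000·cos(2.4122)·0.1 = -4.5816
y' = 18.7000 + 7.8000·sin(2.4122)·0.1 = 19.2198
θ' = 2.4122 + (7.8000/2.4)·tan(-0.29)·0.1 = 2.3152
v' = 7.8000 − 0.3000·0.1 = 7.7700

(-4.5816, 19.2198, 2.3152, 7.7700)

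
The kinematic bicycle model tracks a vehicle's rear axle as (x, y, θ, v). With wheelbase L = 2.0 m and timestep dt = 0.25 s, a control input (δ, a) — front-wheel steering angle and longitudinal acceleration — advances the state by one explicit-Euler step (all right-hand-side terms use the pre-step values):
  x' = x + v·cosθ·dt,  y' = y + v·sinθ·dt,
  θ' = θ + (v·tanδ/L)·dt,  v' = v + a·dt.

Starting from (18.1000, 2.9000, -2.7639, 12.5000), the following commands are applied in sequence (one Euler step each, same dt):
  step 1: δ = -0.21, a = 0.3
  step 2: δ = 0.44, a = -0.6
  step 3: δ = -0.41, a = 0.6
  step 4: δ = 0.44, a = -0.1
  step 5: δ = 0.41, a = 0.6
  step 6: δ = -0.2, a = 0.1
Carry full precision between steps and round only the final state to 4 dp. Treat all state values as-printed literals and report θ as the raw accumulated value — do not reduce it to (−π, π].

after step 1 (δ=-0.21, a=0.3): (15.195256, 1.747573, -3.096935, 12.575000)
after step 2 (δ=0.44, a=-0.6): (12.054641, 1.607227, -2.356927, 12.425000)
after step 3 (δ=-0.41, a=0.6): (9.856582, -0.587614, -3.031964, 12.575000)
after step 4 (δ=0.44, a=-0.1): (6.731705, -0.931571, -2.291955, 12.550000)
after step 5 (δ=0.41, a=0.6): (4.660153, -3.287962, -1.610128, 12.700000)
after step 6 (δ=-0.2, a=0.1): (4.535308, -6.460506, -1.931930, 12.725000)

(4.5353, -6.4605, -1.9319, 12.7250)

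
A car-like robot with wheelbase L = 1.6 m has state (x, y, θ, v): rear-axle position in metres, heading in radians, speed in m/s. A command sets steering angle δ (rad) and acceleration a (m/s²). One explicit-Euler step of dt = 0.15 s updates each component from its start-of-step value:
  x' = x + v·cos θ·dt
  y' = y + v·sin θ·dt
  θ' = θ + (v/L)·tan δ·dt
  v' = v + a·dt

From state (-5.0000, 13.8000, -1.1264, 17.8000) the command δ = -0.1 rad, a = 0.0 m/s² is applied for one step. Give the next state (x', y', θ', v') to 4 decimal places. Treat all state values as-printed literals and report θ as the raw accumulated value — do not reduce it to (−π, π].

(-3.8521, 11.3893, -1.2938, 17.8000)

x' = -5.0000 + 17.8000·cos(-1.1264)·0.15 = -3.8521
y' = 13.8000 + 17.8000·sin(-1.1264)·0.15 = 11.3893
θ' = -1.1264 + (17.8000/1.6)·tan(-0.1)·0.15 = -1.2938
v' = 17.8000 + 0.0000·0.15 = 17.8000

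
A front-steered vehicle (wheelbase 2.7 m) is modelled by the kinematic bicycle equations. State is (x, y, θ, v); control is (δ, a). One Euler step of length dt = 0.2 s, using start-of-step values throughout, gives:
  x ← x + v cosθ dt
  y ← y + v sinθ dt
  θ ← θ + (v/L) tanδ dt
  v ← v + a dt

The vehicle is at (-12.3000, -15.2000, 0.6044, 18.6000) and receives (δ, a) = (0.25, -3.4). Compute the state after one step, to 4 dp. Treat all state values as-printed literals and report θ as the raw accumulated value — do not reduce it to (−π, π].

(-9.2390, -13.0860, 0.9562, 17.9200)

x' = -12.3000 + 18.6000·cos(0.6044)·0.2 = -9.2390
y' = -15.2000 + 18.6000·sin(0.6044)·0.2 = -13.0860
θ' = 0.6044 + (18.6000/2.7)·tan(0.25)·0.2 = 0.9562
v' = 18.6000 − 3.4000·0.2 = 17.9200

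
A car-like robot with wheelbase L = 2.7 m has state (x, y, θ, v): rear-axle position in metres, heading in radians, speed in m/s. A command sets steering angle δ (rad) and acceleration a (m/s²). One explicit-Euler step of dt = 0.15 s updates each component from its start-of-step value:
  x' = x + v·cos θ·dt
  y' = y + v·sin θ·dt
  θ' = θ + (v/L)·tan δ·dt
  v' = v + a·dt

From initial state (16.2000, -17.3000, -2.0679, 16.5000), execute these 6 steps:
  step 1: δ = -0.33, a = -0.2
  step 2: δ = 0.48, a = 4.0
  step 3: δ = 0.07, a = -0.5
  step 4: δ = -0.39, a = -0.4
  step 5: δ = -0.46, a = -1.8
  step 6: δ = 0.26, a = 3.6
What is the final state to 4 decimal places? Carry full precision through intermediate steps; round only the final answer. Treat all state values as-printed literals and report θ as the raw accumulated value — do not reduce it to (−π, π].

after step 1 (δ=-0.33, a=-0.2): (15.019718, -19.475444, -2.381881, 16.470000)
after step 2 (δ=0.48, a=4.0): (13.228519, -21.176908, -1.905522, 17.070000)
after step 3 (δ=0.07, a=-0.5): (12.387369, -23.595301, -1.839030, 16.995000)
after step 4 (δ=-0.39, a=-0.4): (11.711744, -26.053392, -2.227135, 16.935000)
after step 5 (δ=-0.46, a=-1.8): (10.161632, -28.065859, -2.693269, 16.665000)
after step 6 (δ=0.26, a=3.6): (7.908920, -29.149388, -2.446978, 17.205000)

(7.9089, -29.1494, -2.4470, 17.2050)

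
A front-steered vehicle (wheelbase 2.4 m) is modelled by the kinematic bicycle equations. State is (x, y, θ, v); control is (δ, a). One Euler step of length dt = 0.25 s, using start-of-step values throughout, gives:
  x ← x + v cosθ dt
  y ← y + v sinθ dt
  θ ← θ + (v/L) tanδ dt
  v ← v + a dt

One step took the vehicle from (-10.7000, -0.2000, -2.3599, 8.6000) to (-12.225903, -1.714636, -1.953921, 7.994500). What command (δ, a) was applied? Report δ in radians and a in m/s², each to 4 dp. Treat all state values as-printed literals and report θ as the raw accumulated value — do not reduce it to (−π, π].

δ = 0.4255, a = -2.4220

a = (v'−v)/dt = (-0.605500)/0.25 = -2.4220
Δθ = θ'−θ = 0.405979;  (v·dt/L) = 8.6000·0.25/2.4 = 0.895833
tan δ = Δθ·L/(v·dt) = 0.453186  →  δ = 0.4255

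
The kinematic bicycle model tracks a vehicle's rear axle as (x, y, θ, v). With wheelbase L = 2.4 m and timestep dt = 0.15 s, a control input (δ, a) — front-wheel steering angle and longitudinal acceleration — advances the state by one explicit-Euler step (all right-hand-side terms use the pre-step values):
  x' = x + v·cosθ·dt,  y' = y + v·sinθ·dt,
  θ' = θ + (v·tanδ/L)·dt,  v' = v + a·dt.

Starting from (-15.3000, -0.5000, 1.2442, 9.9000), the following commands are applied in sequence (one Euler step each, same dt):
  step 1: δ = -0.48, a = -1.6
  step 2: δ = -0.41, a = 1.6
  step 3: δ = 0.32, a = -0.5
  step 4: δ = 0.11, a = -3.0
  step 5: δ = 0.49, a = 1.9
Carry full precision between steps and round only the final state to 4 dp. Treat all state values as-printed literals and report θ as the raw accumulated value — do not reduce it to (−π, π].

after step 1 (δ=-0.48, a=-1.6): (-14.823581, 0.906503, 0.922072, 9.660000)
after step 2 (δ=-0.41, a=1.6): (-13.948138, 2.061146, 0.659663, 9.900000)
after step 3 (δ=0.32, a=-0.5): (-12.774693, 2.971229, 0.864711, 9.825000)
after step 4 (δ=0.11, a=-3.0): (-11.818435, 4.092617, 0.932531, 9.375000)
after step 5 (δ=0.49, a=1.9): (-10.980587, 5.222019, 1.245063, 9.660000)

(-10.9806, 5.2220, 1.2451, 9.6600)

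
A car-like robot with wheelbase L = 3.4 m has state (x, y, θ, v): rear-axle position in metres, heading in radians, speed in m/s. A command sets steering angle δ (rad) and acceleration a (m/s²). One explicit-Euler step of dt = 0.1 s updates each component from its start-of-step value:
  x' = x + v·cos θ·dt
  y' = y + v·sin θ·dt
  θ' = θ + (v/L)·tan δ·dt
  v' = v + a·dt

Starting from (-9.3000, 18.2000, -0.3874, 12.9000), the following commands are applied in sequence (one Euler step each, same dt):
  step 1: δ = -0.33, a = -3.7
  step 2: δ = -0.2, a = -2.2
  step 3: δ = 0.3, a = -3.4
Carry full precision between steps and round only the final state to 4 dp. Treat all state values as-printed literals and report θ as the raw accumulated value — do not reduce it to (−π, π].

after step 1 (δ=-0.33, a=-3.7): (-8.105596, 17.712661, -0.517358, 12.530000)
after step 2 (δ=-0.2, a=-2.2): (-7.016578, 17.092945, -0.592063, 12.310000)
after step 3 (δ=0.3, a=-3.4): (-5.995104, 16.405956, -0.480065, 11.970000)

(-5.9951, 16.4060, -0.4801, 11.9700)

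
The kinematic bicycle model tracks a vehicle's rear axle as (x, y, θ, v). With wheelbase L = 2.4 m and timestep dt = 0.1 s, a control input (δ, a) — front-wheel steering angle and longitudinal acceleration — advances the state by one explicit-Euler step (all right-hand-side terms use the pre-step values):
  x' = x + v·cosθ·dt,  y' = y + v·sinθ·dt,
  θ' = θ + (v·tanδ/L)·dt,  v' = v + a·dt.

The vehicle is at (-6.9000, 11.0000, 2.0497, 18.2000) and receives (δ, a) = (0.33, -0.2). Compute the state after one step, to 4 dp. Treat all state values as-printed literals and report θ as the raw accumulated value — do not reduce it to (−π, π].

x' = -6.9000 + 18.2000·cos(2.0497)·0.1 = -7.7387
y' = 11.0000 + 18.2000·sin(2.0497)·0.1 = 12.6153
θ' = 2.0497 + (18.2000/2.4)·tan(0.33)·0.1 = 2.3094
v' = 18.2000 − 0.2000·0.1 = 18.1800

(-7.7387, 12.6153, 2.3094, 18.1800)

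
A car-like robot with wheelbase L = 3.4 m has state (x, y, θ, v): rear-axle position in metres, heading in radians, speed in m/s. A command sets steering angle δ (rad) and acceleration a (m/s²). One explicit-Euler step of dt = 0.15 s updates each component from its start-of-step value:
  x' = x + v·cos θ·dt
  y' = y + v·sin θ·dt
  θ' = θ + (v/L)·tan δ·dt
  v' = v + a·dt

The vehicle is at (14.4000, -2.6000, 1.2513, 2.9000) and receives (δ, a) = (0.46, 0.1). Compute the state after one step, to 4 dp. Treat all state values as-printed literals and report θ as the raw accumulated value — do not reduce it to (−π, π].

x' = 14.4000 + 2.9000·cos(1.2513)·0.15 = 14.5366
y' = -2.6000 + 2.9000·sin(1.2513)·0.15 = -2.1870
θ' = 1.2513 + (2.9000/3.4)·tan(0.46)·0.15 = 1.3147
v' = 2.9000 + 0.1000·0.15 = 2.9150

(14.5366, -2.1870, 1.3147, 2.9150)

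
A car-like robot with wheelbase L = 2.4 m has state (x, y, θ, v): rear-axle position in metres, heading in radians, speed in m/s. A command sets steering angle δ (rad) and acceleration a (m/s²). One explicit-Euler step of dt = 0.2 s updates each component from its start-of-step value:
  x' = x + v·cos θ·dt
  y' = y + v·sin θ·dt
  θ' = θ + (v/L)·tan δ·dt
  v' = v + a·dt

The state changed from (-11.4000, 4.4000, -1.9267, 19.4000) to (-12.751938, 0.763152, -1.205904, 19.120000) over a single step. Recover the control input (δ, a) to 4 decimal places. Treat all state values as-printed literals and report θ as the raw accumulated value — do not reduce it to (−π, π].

δ = 0.4194, a = -1.4000

a = (v'−v)/dt = (-0.280000)/0.2 = -1.4000
Δθ = θ'−θ = 0.720796;  (v·dt/L) = 19.4000·0.2/2.4 = 1.616667
tan δ = Δθ·L/(v·dt) = 0.445853  →  δ = 0.4194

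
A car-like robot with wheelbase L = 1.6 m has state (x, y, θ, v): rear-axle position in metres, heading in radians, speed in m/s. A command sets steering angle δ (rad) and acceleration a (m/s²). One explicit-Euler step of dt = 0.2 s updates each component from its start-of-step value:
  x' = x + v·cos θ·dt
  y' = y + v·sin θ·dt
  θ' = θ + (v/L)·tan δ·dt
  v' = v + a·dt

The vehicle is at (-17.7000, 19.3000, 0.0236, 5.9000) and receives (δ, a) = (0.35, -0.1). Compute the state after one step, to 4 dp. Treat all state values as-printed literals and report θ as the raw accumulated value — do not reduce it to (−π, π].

x' = -17.7000 + 5.9000·cos(0.0236)·0.2 = -16.5203
y' = 19.3000 + 5.9000·sin(0.0236)·0.2 = 19.3278
θ' = 0.0236 + (5.9000/1.6)·tan(0.35)·0.2 = 0.2928
v' = 5.9000 − 0.1000·0.2 = 5.8800

(-16.5203, 19.3278, 0.2928, 5.8800)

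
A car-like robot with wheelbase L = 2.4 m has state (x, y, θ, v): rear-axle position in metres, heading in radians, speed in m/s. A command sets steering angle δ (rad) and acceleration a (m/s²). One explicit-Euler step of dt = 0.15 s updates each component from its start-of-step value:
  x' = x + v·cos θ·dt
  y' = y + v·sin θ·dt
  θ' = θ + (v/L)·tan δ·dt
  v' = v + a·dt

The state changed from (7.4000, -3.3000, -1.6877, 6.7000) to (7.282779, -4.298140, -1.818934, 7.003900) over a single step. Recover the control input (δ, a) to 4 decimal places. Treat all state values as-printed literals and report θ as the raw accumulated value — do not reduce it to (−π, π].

δ = -0.3037, a = 2.0260

a = (v'−v)/dt = (0.303900)/0.15 = 2.0260
Δθ = θ'−θ = -0.131234;  (v·dt/L) = 6.7000·0.15/2.4 = 0.418750
tan δ = Δθ·L/(v·dt) = -0.313395  →  δ = -0.3037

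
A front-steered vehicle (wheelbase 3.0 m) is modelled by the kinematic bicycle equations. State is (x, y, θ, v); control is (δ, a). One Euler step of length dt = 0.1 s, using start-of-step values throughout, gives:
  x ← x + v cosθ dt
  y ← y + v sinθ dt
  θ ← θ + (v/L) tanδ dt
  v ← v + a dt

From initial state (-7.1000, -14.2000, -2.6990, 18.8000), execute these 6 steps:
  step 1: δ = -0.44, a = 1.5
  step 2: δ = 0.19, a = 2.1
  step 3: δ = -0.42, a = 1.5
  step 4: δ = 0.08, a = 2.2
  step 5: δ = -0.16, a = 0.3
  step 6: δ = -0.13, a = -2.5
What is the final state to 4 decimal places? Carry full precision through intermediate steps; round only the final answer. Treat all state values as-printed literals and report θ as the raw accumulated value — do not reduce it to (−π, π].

after step 1 (δ=-0.44, a=1.5): (-8.798851, -15.005173, -2.994022, 18.950000)
after step 2 (δ=0.19, a=2.1): (-10.673255, -15.283805, -2.872540, 19.160000)
after step 3 (δ=-0.42, a=1.5): (-12.520324, -15.793112, -3.157751, 19.310000)
after step 4 (δ=0.08, a=2.2): (-14.451072, -15.761911, -3.106148, 19.530000)
after step 5 (δ=-0.16, a=0.3): (-16.402845, -15.831120, -3.211206, 19.560000)
after step 6 (δ=-0.13, a=-2.5): (-18.354107, -15.695066, -3.296447, 19.310000)

(-18.3541, -15.6951, -3.2964, 19.3100)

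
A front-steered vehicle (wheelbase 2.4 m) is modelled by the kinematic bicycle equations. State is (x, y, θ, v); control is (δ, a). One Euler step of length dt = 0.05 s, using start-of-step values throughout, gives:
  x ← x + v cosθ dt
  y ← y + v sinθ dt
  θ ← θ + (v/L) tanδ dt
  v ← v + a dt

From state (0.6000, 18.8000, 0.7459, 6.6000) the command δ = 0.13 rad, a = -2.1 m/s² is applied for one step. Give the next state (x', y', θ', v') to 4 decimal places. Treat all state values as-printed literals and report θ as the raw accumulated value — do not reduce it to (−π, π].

(0.8424, 19.0239, 0.7639, 6.4950)

x' = 0.6000 + 6.6000·cos(0.7459)·0.05 = 0.8424
y' = 18.8000 + 6.6000·sin(0.7459)·0.05 = 19.0239
θ' = 0.7459 + (6.6000/2.4)·tan(0.13)·0.05 = 0.7639
v' = 6.6000 − 2.1000·0.05 = 6.4950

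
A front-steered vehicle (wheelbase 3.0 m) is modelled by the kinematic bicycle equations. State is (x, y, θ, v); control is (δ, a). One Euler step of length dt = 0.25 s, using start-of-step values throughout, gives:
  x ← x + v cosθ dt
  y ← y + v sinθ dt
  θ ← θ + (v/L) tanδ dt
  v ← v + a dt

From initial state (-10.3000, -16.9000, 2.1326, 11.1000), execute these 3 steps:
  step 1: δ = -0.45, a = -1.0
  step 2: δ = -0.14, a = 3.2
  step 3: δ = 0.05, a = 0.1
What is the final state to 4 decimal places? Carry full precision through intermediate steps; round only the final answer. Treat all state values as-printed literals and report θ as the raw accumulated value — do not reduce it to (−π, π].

after step 1 (δ=-0.45, a=-1.0): (-11.778280, -14.551530, 1.685774, 10.850000)
after step 2 (δ=-0.14, a=3.2): (-12.089470, -11.856939, 1.558357, 11.650000)
after step 3 (δ=0.05, a=0.1): (-12.053242, -8.944665, 1.606939, 11.675000)

(-12.0532, -8.9447, 1.6069, 11.6750)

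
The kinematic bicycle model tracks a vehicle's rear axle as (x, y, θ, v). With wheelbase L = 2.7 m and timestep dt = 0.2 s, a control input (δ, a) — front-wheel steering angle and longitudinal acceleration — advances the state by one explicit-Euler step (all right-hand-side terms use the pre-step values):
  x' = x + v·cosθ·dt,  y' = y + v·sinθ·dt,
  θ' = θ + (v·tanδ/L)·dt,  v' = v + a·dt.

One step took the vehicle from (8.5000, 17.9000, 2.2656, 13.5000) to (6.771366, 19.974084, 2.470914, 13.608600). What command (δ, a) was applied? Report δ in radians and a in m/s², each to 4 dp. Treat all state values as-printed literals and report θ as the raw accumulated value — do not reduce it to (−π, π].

δ = 0.2025, a = 0.5430

a = (v'−v)/dt = (0.108600)/0.2 = 0.5430
Δθ = θ'−θ = 0.205314;  (v·dt/L) = 13.5000·0.2/2.7 = 1.000000
tan δ = Δθ·L/(v·dt) = 0.205314  →  δ = 0.2025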